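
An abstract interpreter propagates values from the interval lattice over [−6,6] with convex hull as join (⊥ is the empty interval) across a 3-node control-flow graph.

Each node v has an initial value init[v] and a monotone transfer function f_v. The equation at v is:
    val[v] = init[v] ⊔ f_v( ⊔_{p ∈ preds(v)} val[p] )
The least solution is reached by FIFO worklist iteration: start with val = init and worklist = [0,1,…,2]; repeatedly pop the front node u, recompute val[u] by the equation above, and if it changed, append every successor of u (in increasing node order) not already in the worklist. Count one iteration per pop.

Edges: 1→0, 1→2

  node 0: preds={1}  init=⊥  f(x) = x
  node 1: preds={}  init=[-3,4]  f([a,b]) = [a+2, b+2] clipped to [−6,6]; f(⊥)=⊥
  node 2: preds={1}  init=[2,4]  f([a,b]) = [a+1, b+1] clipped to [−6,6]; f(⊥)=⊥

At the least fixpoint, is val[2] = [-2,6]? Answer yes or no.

Iteration log — 3 steps:
  step 1. node 0  ⊔preds=[-3,4]  new=[-3,4]  old=⊥  +wl: 
  step 2. node 1  ⊔preds=⊥  new=[-3,4]  stable
  step 3. node 2  ⊔preds=[-3,4]  new=[-2,5]  old=[2,4]  +wl: 

Least fixpoint reached:
  node 0: [-3,4]
  node 1: [-3,4]
  node 2: [-2,5]

no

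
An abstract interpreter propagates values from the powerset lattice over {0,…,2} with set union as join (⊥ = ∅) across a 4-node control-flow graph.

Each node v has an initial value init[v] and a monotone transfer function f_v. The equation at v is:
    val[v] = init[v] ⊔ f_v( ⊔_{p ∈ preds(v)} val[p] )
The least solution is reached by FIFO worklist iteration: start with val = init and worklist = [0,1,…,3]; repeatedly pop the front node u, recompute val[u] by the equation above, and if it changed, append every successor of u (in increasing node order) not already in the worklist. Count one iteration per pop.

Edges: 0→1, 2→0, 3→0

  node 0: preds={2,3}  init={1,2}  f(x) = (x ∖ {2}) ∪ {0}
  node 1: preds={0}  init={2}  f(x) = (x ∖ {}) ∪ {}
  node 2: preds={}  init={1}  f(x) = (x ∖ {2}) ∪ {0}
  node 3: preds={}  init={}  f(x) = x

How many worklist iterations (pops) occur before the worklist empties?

5

Trace (5 dequeues):
  [1] u=0 | in {1} | out {0,1,2} | prev {1,2} | push {}
  [2] u=1 | in {0,1,2} | out {0,1,2} | prev {2} | push {}
  [3] u=2 | in {} | out {0,1} | prev {1} | push {0}
  [4] u=3 | in {} | out {} | ==
  [5] u=0 | in {0,1} | out {0,1,2} | ==

Converged values:
  [0] {0,1,2}
  [1] {0,1,2}
  [2] {0,1}
  [3] {}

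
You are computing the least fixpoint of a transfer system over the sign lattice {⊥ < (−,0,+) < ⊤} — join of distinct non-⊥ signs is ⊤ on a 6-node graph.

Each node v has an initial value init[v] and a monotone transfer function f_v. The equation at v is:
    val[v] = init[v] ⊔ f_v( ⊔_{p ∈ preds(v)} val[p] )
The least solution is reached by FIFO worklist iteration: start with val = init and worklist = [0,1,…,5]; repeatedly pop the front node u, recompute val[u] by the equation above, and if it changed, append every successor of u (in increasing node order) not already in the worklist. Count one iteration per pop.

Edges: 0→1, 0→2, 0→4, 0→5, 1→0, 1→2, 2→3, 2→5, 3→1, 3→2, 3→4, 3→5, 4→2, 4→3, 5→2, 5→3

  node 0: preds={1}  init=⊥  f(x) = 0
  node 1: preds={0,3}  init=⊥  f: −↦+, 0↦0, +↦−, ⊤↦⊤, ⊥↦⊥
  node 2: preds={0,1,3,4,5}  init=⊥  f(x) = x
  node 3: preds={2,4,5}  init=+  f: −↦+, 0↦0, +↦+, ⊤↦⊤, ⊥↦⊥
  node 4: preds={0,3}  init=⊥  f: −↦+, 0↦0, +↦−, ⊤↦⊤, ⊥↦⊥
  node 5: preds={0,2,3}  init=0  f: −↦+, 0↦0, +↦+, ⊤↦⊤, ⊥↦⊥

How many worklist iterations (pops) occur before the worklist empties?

Worklist (10 pops):
  #1 pop 0: in=⊥ → 0 (was ⊥); enqueue []
  #2 pop 1: in=⊤ → ⊤ (was ⊥); enqueue [0]
  #3 pop 2: in=⊤ → ⊤ (was ⊥); enqueue []
  #4 pop 3: in=⊤ → ⊤ (was +); enqueue [1,2]
  #5 pop 4: in=⊤ → ⊤ (was ⊥); enqueue [3]
  #6 pop 5: in=⊤ → ⊤ (was 0); enqueue []
  #7 pop 0: in=⊤ → 0 (no change)
  #8 pop 1: in=⊤ → ⊤ (no change)
  #9 pop 2: in=⊤ → ⊤ (no change)
  #10 pop 3: in=⊤ → ⊤ (no change)

Fixpoint:
  val[0] = 0
  val[1] = ⊤
  val[2] = ⊤
  val[3] = ⊤
  val[4] = ⊤
  val[5] = ⊤

10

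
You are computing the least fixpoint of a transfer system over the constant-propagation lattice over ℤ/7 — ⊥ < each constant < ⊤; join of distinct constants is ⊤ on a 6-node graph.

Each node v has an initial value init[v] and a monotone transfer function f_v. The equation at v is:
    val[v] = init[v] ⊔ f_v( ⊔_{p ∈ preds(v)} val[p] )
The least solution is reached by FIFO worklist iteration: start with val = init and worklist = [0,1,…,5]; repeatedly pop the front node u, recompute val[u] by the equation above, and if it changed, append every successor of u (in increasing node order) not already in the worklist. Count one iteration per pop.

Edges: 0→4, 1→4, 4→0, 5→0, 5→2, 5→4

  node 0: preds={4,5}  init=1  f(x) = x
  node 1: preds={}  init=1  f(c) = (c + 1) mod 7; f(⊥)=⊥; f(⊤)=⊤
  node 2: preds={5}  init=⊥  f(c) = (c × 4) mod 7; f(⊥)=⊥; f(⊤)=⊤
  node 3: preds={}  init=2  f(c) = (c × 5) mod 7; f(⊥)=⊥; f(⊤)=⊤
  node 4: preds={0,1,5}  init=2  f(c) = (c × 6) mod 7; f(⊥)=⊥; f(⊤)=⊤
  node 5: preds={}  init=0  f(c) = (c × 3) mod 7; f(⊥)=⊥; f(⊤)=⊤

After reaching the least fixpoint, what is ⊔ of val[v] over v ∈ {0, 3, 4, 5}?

⊤

Trace (7 dequeues):
  [1] u=0 | in ⊤ | out ⊤ | prev 1 | push {}
  [2] u=1 | in ⊥ | out 1 | ==
  [3] u=2 | in 0 | out 0 | prev ⊥ | push {}
  [4] u=3 | in ⊥ | out 2 | ==
  [5] u=4 | in ⊤ | out ⊤ | prev 2 | push {0}
  [6] u=5 | in ⊥ | out 0 | ==
  [7] u=0 | in ⊤ | out ⊤ | ==

Converged values:
  [0] ⊤
  [1] 1
  [2] 0
  [3] 2
  [4] ⊤
  [5] 0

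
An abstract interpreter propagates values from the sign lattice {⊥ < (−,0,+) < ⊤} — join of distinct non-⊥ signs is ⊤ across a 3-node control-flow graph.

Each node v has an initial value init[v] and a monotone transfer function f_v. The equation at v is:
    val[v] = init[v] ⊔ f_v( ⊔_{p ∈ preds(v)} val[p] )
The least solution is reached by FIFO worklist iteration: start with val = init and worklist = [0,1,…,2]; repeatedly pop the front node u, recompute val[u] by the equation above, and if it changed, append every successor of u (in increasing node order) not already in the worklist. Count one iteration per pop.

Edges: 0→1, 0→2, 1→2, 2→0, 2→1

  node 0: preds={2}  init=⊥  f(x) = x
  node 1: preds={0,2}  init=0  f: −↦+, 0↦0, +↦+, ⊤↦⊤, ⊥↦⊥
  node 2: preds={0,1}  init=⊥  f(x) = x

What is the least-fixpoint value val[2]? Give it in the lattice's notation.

0

Trace (6 dequeues):
  [1] u=0 | in ⊥ | out ⊥ | ==
  [2] u=1 | in ⊥ | out 0 | ==
  [3] u=2 | in 0 | out 0 | prev ⊥ | push {0,1}
  [4] u=0 | in 0 | out 0 | prev ⊥ | push {2}
  [5] u=1 | in 0 | out 0 | ==
  [6] u=2 | in 0 | out 0 | ==

Converged values:
  [0] 0
  [1] 0
  [2] 0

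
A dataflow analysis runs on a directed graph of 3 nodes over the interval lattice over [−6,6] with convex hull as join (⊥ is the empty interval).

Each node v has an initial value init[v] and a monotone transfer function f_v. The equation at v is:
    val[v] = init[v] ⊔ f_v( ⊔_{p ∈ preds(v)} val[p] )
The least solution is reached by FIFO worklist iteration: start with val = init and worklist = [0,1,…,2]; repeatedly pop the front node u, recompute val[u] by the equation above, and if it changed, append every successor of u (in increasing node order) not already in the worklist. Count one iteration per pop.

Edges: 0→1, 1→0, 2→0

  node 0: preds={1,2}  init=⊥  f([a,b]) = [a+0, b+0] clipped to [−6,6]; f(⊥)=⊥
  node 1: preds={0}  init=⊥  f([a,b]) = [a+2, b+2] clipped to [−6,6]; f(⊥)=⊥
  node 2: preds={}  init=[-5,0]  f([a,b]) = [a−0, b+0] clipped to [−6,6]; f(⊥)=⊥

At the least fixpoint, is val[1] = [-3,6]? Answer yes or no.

yes

Iteration log — 9 steps:
  step 1. node 0  ⊔preds=[-5,0]  new=[-5,0]  old=⊥  +wl: 
  step 2. node 1  ⊔preds=[-5,0]  new=[-3,2]  old=⊥  +wl: 0
  step 3. node 2  ⊔preds=⊥  new=[-5,0]  stable
  step 4. node 0  ⊔preds=[-5,2]  new=[-5,2]  old=[-5,0]  +wl: 1
  step 5. node 1  ⊔preds=[-5,2]  new=[-3,4]  old=[-3,2]  +wl: 0
  step 6. node 0  ⊔preds=[-5,4]  new=[-5,4]  old=[-5,2]  +wl: 1
  step 7. node 1  ⊔preds=[-5,4]  new=[-3,6]  old=[-3,4]  +wl: 0
  step 8. node 0  ⊔preds=[-5,6]  new=[-5,6]  old=[-5,4]  +wl: 1
  step 9. node 1  ⊔preds=[-5,6]  new=[-3,6]  stable

Least fixpoint reached:
  node 0: [-5,6]
  node 1: [-3,6]
  node 2: [-5,0]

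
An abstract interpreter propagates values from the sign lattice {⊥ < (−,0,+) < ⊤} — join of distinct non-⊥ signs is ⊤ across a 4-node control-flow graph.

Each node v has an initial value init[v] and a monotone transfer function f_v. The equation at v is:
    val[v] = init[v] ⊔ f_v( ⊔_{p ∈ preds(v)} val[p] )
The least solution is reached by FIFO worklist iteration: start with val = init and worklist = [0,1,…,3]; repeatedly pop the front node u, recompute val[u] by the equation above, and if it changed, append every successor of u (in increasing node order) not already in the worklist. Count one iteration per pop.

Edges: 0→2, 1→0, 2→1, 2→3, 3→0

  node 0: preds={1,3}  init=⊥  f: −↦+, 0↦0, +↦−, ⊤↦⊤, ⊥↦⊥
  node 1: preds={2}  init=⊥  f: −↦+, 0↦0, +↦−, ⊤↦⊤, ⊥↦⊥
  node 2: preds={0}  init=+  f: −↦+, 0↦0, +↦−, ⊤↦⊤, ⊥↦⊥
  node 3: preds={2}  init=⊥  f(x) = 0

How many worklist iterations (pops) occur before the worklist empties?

Iteration log — 9 steps:
  step 1. node 0  ⊔preds=⊥  new=⊥  stable
  step 2. node 1  ⊔preds=+  new=−  old=⊥  +wl: 0
  step 3. node 2  ⊔preds=⊥  new=+  stable
  step 4. node 3  ⊔preds=+  new=0  old=⊥  +wl: 
  step 5. node 0  ⊔preds=⊤  new=⊤  old=⊥  +wl: 2
  step 6. node 2  ⊔preds=⊤  new=⊤  old=+  +wl: 1,3
  step 7. node 1  ⊔preds=⊤  new=⊤  old=−  +wl: 0
  step 8. node 3  ⊔preds=⊤  new=0  stable
  step 9. node 0  ⊔preds=⊤  new=⊤  stable

Least fixpoint reached:
  node 0: ⊤
  node 1: ⊤
  node 2: ⊤
  node 3: 0

9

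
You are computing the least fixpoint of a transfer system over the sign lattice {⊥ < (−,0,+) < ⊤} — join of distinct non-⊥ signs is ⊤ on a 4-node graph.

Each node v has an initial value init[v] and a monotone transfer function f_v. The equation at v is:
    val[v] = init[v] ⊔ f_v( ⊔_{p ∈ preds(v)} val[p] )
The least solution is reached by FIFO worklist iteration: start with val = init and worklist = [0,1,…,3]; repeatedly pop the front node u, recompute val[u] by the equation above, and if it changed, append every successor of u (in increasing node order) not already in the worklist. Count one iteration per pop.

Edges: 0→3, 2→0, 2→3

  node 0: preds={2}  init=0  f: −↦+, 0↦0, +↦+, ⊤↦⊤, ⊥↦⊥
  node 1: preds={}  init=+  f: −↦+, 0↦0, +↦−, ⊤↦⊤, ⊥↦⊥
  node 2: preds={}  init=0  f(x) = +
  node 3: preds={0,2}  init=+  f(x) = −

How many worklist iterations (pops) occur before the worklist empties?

6

Iteration log — 6 steps:
  step 1. node 0  ⊔preds=0  new=0  stable
  step 2. node 1  ⊔preds=⊥  new=+  stable
  step 3. node 2  ⊔preds=⊥  new=⊤  old=0  +wl: 0
  step 4. node 3  ⊔preds=⊤  new=⊤  old=+  +wl: 
  step 5. node 0  ⊔preds=⊤  new=⊤  old=0  +wl: 3
  step 6. node 3  ⊔preds=⊤  new=⊤  stable

Least fixpoint reached:
  node 0: ⊤
  node 1: +
  node 2: ⊤
  node 3: ⊤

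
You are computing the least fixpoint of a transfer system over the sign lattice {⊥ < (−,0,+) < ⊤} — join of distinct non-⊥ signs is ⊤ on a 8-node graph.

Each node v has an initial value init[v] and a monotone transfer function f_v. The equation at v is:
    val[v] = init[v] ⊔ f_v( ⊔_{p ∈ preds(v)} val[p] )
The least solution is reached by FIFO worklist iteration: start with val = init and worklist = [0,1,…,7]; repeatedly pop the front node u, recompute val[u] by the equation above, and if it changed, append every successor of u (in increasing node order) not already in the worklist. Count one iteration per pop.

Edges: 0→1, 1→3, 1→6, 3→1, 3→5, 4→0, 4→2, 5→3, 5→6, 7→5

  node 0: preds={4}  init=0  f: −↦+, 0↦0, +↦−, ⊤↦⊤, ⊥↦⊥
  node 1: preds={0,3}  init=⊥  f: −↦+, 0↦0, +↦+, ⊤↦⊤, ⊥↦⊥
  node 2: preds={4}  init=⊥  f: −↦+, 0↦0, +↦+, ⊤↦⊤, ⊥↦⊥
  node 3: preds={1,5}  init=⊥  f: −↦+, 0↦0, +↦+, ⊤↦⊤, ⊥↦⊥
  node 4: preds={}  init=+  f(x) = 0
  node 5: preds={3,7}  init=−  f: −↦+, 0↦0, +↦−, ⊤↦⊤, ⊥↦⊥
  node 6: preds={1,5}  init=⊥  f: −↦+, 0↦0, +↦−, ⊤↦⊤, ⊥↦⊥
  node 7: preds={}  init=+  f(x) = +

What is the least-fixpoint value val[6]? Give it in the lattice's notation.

⊤

Worklist (12 pops):
  #1 pop 0: in=+ → ⊤ (was 0); enqueue []
  #2 pop 1: in=⊤ → ⊤ (was ⊥); enqueue []
  #3 pop 2: in=+ → + (was ⊥); enqueue []
  #4 pop 3: in=⊤ → ⊤ (was ⊥); enqueue [1]
  #5 pop 4: in=⊥ → ⊤ (was +); enqueue [0,2]
  #6 pop 5: in=⊤ → ⊤ (was −); enqueue [3]
  #7 pop 6: in=⊤ → ⊤ (was ⊥); enqueue []
  #8 pop 7: in=⊥ → + (no change)
  #9 pop 1: in=⊤ → ⊤ (no change)
  #10 pop 0: in=⊤ → ⊤ (no change)
  #11 pop 2: in=⊤ → ⊤ (was +); enqueue []
  #12 pop 3: in=⊤ → ⊤ (no change)

Fixpoint:
  val[0] = ⊤
  val[1] = ⊤
  val[2] = ⊤
  val[3] = ⊤
  val[4] = ⊤
  val[5] = ⊤
  val[6] = ⊤
  val[7] = +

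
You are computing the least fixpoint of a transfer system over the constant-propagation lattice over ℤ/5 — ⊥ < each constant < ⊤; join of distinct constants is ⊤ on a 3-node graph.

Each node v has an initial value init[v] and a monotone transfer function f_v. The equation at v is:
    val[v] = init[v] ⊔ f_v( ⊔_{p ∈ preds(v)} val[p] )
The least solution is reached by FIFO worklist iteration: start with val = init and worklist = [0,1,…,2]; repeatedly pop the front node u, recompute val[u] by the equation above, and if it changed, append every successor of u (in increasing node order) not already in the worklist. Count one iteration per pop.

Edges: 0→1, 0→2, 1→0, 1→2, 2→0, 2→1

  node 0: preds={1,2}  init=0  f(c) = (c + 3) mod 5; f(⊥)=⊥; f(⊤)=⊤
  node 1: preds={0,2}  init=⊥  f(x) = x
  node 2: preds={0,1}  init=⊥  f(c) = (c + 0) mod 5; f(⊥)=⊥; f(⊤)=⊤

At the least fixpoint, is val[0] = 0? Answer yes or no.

Iteration log — 8 steps:
  step 1. node 0  ⊔preds=⊥  new=0  stable
  step 2. node 1  ⊔preds=0  new=0  old=⊥  +wl: 0
  step 3. node 2  ⊔preds=0  new=0  old=⊥  +wl: 1
  step 4. node 0  ⊔preds=0  new=⊤  old=0  +wl: 2
  step 5. node 1  ⊔preds=⊤  new=⊤  old=0  +wl: 0
  step 6. node 2  ⊔preds=⊤  new=⊤  old=0  +wl: 1
  step 7. node 0  ⊔preds=⊤  new=⊤  stable
  step 8. node 1  ⊔preds=⊤  new=⊤  stable

Least fixpoint reached:
  node 0: ⊤
  node 1: ⊤
  node 2: ⊤

no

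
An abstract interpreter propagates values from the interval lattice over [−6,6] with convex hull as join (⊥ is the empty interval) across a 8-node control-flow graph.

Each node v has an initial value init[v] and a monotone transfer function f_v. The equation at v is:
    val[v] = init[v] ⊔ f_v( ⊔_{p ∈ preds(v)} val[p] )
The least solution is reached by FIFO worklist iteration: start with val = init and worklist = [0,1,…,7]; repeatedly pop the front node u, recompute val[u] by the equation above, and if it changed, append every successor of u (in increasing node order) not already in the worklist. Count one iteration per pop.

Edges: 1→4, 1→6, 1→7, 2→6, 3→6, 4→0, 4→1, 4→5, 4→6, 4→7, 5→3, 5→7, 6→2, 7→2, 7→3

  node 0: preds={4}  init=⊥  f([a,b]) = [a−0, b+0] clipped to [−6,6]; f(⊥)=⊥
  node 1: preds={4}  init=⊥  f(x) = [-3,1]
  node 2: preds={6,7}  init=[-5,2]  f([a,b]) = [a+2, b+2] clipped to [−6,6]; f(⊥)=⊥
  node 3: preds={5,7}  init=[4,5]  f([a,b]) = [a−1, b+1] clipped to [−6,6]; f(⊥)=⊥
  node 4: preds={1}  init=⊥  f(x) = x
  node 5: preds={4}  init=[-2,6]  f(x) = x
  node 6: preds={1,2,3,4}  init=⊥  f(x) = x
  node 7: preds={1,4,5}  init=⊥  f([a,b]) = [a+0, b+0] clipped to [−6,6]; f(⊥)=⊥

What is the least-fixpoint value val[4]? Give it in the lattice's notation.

Worklist (13 pops):
  #1 pop 0: in=⊥ → ⊥ (no change)
  #2 pop 1: in=⊥ → [-3,1] (was ⊥); enqueue []
  #3 pop 2: in=⊥ → [-5,2] (no change)
  #4 pop 3: in=[-2,6] → [-3,6] (was [4,5]); enqueue []
  #5 pop 4: in=[-3,1] → [-3,1] (was ⊥); enqueue [0,1]
  #6 pop 5: in=[-3,1] → [-3,6] (was [-2,6]); enqueue [3]
  #7 pop 6: in=[-5,6] → [-5,6] (was ⊥); enqueue [2]
  #8 pop 7: in=[-3,6] → [-3,6] (was ⊥); enqueue []
  #9 pop 0: in=[-3,1] → [-3,1] (was ⊥); enqueue []
  #10 pop 1: in=[-3,1] → [-3,1] (no change)
  #11 pop 3: in=[-3,6] → [-4,6] (was [-3,6]); enqueue [6]
  #12 pop 2: in=[-5,6] → [-5,6] (was [-5,2]); enqueue []
  #13 pop 6: in=[-5,6] → [-5,6] (no change)

Fixpoint:
  val[0] = [-3,1]
  val[1] = [-3,1]
  val[2] = [-5,6]
  val[3] = [-4,6]
  val[4] = [-3,1]
  val[5] = [-3,6]
  val[6] = [-5,6]
  val[7] = [-3,6]

[-3,1]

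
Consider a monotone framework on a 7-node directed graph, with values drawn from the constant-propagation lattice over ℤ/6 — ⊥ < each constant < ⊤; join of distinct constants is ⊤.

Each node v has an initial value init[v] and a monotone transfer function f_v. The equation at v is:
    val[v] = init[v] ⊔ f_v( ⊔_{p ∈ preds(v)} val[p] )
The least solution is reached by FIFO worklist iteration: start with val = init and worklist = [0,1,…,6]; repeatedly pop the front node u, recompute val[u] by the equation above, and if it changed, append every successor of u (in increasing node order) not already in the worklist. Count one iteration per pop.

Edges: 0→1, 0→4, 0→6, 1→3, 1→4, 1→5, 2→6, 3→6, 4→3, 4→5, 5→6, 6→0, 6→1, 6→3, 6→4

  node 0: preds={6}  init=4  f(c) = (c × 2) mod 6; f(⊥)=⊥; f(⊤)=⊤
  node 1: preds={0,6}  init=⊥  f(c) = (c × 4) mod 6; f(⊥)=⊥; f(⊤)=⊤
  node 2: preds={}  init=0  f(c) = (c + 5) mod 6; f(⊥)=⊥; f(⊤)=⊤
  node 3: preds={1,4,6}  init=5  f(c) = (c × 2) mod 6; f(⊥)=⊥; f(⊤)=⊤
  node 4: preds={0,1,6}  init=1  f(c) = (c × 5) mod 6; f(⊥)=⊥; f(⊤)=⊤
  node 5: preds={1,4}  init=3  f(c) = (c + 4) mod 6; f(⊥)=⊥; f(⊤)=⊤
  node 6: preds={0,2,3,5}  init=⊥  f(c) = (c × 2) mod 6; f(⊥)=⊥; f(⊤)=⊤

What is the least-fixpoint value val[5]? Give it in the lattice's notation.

⊤

Worklist (14 pops):
  #1 pop 0: in=⊥ → 4 (no change)
  #2 pop 1: in=4 → 4 (was ⊥); enqueue []
  #3 pop 2: in=⊥ → 0 (no change)
  #4 pop 3: in=⊤ → ⊤ (was 5); enqueue []
  #5 pop 4: in=4 → ⊤ (was 1); enqueue [3]
  #6 pop 5: in=⊤ → ⊤ (was 3); enqueue []
  #7 pop 6: in=⊤ → ⊤ (was ⊥); enqueue [0,1,4]
  #8 pop 3: in=⊤ → ⊤ (no change)
  #9 pop 0: in=⊤ → ⊤ (was 4); enqueue [6]
  #10 pop 1: in=⊤ → ⊤ (was 4); enqueue [3,5]
  #11 pop 4: in=⊤ → ⊤ (no change)
  #12 pop 6: in=⊤ → ⊤ (no change)
  #13 pop 3: in=⊤ → ⊤ (no change)
  #14 pop 5: in=⊤ → ⊤ (no change)

Fixpoint:
  val[0] = ⊤
  val[1] = ⊤
  val[2] = 0
  val[3] = ⊤
  val[4] = ⊤
  val[5] = ⊤
  val[6] = ⊤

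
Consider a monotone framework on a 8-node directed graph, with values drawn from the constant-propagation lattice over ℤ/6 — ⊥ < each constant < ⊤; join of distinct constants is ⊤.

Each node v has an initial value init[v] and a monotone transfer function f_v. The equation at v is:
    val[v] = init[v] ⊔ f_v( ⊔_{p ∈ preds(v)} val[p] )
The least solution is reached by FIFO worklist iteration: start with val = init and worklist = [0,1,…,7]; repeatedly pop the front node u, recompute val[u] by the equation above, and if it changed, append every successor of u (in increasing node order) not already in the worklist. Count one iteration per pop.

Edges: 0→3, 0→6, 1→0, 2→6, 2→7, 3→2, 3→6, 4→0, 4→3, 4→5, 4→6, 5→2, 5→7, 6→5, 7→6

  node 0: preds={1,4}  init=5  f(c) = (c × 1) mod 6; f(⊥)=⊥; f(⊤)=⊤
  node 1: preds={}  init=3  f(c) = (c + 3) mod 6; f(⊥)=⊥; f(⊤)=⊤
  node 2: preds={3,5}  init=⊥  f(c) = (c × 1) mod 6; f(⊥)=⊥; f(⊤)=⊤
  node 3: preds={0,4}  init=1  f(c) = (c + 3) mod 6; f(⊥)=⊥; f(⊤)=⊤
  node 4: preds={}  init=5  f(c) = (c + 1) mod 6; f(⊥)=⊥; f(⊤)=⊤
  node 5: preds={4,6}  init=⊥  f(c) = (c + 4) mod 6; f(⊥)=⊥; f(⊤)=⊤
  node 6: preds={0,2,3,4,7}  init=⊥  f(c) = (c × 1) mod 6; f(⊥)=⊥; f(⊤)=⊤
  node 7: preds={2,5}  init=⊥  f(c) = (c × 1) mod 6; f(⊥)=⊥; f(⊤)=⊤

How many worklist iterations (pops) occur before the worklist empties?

Worklist (13 pops):
  #1 pop 0: in=⊤ → ⊤ (was 5); enqueue []
  #2 pop 1: in=⊥ → 3 (no change)
  #3 pop 2: in=1 → 1 (was ⊥); enqueue []
  #4 pop 3: in=⊤ → ⊤ (was 1); enqueue [2]
  #5 pop 4: in=⊥ → 5 (no change)
  #6 pop 5: in=5 → 3 (was ⊥); enqueue []
  #7 pop 6: in=⊤ → ⊤ (was ⊥); enqueue [5]
  #8 pop 7: in=⊤ → ⊤ (was ⊥); enqueue [6]
  #9 pop 2: in=⊤ → ⊤ (was 1); enqueue [7]
  #10 pop 5: in=⊤ → ⊤ (was 3); enqueue [2]
  #11 pop 6: in=⊤ → ⊤ (no change)
  #12 pop 7: in=⊤ → ⊤ (no change)
  #13 pop 2: in=⊤ → ⊤ (no change)

Fixpoint:
  val[0] = ⊤
  val[1] = 3
  val[2] = ⊤
  val[3] = ⊤
  val[4] = 5
  val[5] = ⊤
  val[6] = ⊤
  val[7] = ⊤

13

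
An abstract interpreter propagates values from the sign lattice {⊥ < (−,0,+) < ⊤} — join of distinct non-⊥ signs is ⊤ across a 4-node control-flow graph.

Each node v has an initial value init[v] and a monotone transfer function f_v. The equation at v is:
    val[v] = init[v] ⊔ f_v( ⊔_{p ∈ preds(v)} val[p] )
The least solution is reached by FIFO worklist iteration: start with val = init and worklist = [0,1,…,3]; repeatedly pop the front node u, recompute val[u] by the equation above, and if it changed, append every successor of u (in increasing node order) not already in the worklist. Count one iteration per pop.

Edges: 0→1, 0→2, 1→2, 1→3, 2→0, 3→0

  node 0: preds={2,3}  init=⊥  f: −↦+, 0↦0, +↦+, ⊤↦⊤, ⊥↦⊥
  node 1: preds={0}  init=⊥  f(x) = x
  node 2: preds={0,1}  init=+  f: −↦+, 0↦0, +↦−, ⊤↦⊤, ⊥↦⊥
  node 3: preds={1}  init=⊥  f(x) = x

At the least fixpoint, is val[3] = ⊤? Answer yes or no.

Iteration log — 9 steps:
  step 1. node 0  ⊔preds=+  new=+  old=⊥  +wl: 
  step 2. node 1  ⊔preds=+  new=+  old=⊥  +wl: 
  step 3. node 2  ⊔preds=+  new=⊤  old=+  +wl: 0
  step 4. node 3  ⊔preds=+  new=+  old=⊥  +wl: 
  step 5. node 0  ⊔preds=⊤  new=⊤  old=+  +wl: 1,2
  step 6. node 1  ⊔preds=⊤  new=⊤  old=+  +wl: 3
  step 7. node 2  ⊔preds=⊤  new=⊤  stable
  step 8. node 3  ⊔preds=⊤  new=⊤  old=+  +wl: 0
  step 9. node 0  ⊔preds=⊤  new=⊤  stable

Least fixpoint reached:
  node 0: ⊤
  node 1: ⊤
  node 2: ⊤
  node 3: ⊤

yes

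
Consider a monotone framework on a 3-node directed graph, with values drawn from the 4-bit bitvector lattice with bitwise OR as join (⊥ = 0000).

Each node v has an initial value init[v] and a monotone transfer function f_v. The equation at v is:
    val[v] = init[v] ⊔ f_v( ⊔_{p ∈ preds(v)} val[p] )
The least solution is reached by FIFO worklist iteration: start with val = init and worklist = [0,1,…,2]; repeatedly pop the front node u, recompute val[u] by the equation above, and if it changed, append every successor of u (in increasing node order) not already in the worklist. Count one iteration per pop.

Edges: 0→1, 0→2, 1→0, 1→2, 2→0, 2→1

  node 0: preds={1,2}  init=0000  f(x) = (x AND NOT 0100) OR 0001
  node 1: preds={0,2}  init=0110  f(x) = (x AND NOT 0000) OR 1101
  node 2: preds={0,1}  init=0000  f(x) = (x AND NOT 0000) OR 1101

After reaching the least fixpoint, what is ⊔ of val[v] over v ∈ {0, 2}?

1111

Iteration log — 6 steps:
  step 1. node 0  ⊔preds=0110  new=0011  old=0000  +wl: 
  step 2. node 1  ⊔preds=0011  new=1111  old=0110  +wl: 0
  step 3. node 2  ⊔preds=1111  new=1111  old=0000  +wl: 1
  step 4. node 0  ⊔preds=1111  new=1011  old=0011  +wl: 2
  step 5. node 1  ⊔preds=1111  new=1111  stable
  step 6. node 2  ⊔preds=1111  new=1111  stable

Least fixpoint reached:
  node 0: 1011
  node 1: 1111
  node 2: 1111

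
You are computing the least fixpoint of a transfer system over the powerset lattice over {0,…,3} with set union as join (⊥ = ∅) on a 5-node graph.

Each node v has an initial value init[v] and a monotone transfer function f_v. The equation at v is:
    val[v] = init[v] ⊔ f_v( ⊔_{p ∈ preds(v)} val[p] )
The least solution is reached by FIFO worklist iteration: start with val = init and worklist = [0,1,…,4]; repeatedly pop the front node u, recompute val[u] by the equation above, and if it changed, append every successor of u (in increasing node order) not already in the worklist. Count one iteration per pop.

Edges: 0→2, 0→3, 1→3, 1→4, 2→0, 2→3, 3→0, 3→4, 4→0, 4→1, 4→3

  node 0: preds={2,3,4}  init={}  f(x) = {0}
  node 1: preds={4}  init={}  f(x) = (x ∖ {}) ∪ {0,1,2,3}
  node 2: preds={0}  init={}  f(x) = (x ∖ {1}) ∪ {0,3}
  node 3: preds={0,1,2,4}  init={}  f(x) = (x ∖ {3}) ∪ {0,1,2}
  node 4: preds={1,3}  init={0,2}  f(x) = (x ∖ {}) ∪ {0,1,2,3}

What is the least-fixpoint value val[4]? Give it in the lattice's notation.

Trace (8 dequeues):
  [1] u=0 | in {0,2} | out {0} | prev {} | push {}
  [2] u=1 | in {0,2} | out {0,1,2,3} | prev {} | push {}
  [3] u=2 | in {0} | out {0,3} | prev {} | push {0}
  [4] u=3 | in {0,1,2,3} | out {0,1,2} | prev {} | push {}
  [5] u=4 | in {0,1,2,3} | out {0,1,2,3} | prev {0,2} | push {1,3}
  [6] u=0 | in {0,1,2,3} | out {0} | ==
  [7] u=1 | in {0,1,2,3} | out {0,1,2,3} | ==
  [8] u=3 | in {0,1,2,3} | out {0,1,2} | ==

Converged values:
  [0] {0}
  [1] {0,1,2,3}
  [2] {0,3}
  [3] {0,1,2}
  [4] {0,1,2,3}

{0,1,2,3}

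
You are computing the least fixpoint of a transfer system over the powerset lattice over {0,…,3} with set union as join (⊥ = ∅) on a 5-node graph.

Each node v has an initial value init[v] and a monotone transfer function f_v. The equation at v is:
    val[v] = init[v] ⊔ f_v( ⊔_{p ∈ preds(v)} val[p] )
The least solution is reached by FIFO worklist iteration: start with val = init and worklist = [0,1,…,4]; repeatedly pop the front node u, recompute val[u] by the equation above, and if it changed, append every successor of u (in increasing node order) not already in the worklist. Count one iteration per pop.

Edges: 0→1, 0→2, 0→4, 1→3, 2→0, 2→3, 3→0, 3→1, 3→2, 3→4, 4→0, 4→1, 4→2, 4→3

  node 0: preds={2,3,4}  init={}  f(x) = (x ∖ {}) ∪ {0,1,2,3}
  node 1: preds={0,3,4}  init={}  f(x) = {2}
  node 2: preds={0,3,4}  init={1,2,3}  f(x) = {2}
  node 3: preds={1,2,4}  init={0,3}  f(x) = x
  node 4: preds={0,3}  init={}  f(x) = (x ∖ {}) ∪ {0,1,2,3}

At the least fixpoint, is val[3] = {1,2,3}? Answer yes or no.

Trace (9 dequeues):
  [1] u=0 | in {0,1,2,3} | out {0,1,2,3} | prev {} | push {}
  [2] u=1 | in {0,1,2,3} | out {2} | prev {} | push {}
  [3] u=2 | in {0,1,2,3} | out {1,2,3} | ==
  [4] u=3 | in {1,2,3} | out {0,1,2,3} | prev {0,3} | push {0,1,2}
  [5] u=4 | in {0,1,2,3} | out {0,1,2,3} | prev {} | push {3}
  [6] u=0 | in {0,1,2,3} | out {0,1,2,3} | ==
  [7] u=1 | in {0,1,2,3} | out {2} | ==
  [8] u=2 | in {0,1,2,3} | out {1,2,3} | ==
  [9] u=3 | in {0,1,2,3} | out {0,1,2,3} | ==

Converged values:
  [0] {0,1,2,3}
  [1] {2}
  [2] {1,2,3}
  [3] {0,1,2,3}
  [4] {0,1,2,3}

no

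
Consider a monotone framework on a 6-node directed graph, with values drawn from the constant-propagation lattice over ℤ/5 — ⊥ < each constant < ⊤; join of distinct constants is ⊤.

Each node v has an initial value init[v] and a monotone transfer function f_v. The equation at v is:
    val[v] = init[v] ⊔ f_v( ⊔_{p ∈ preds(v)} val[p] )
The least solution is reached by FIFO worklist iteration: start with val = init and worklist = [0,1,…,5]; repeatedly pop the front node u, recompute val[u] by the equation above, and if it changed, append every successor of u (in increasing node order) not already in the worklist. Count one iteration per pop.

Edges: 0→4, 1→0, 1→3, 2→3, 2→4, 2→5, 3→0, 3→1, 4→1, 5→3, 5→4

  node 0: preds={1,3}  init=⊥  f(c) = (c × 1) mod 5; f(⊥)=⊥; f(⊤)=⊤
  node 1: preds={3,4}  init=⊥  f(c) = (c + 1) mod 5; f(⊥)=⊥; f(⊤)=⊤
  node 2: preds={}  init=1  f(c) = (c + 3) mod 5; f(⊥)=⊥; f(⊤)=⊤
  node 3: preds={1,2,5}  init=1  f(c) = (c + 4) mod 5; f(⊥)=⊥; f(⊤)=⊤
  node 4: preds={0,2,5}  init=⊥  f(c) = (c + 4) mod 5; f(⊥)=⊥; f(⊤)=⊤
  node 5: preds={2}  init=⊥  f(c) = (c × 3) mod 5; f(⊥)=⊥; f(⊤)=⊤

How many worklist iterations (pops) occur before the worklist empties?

Worklist (12 pops):
  #1 pop 0: in=1 → 1 (was ⊥); enqueue []
  #2 pop 1: in=1 → 2 (was ⊥); enqueue [0]
  #3 pop 2: in=⊥ → 1 (no change)
  #4 pop 3: in=⊤ → ⊤ (was 1); enqueue [1]
  #5 pop 4: in=1 → 0 (was ⊥); enqueue []
  #6 pop 5: in=1 → 3 (was ⊥); enqueue [3,4]
  #7 pop 0: in=⊤ → ⊤ (was 1); enqueue []
  #8 pop 1: in=⊤ → ⊤ (was 2); enqueue [0]
  #9 pop 3: in=⊤ → ⊤ (no change)
  #10 pop 4: in=⊤ → ⊤ (was 0); enqueue [1]
  #11 pop 0: in=⊤ → ⊤ (no change)
  #12 pop 1: in=⊤ → ⊤ (no change)

Fixpoint:
  val[0] = ⊤
  val[1] = ⊤
  val[2] = 1
  val[3] = ⊤
  val[4] = ⊤
  val[5] = 3

12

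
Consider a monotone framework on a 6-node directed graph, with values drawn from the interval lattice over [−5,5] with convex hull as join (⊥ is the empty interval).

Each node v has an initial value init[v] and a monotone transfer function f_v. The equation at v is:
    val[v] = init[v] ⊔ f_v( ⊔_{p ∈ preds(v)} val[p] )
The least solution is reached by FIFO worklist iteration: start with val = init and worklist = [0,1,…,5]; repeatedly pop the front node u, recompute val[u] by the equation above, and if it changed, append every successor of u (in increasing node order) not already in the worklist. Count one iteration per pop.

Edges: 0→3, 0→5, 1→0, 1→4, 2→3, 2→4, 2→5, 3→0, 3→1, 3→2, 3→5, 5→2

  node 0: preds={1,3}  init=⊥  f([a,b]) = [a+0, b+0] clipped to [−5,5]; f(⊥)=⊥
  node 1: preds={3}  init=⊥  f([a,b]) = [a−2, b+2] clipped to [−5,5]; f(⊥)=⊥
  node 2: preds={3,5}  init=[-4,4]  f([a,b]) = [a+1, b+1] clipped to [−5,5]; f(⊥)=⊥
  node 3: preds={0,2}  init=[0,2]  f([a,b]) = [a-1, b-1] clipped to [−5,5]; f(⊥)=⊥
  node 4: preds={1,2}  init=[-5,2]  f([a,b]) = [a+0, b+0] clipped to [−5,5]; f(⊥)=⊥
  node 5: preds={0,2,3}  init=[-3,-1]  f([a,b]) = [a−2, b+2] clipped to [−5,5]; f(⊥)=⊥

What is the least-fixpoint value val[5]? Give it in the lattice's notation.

Trace (17 dequeues):
  [1] u=0 | in [0,2] | out [0,2] | prev ⊥ | push {}
  [2] u=1 | in [0,2] | out [-2,4] | prev ⊥ | push {0}
  [3] u=2 | in [-3,2] | out [-4,4] | ==
  [4] u=3 | in [-4,4] | out [-5,3] | prev [0,2] | push {1,2}
  [5] u=4 | in [-4,4] | out [-5,4] | prev [-5,2] | push {}
  [6] u=5 | in [-5,4] | out [-5,5] | prev [-3,-1] | push {}
  [7] u=0 | in [-5,4] | out [-5,4] | prev [0,2] | push {3,5}
  [8] u=1 | in [-5,3] | out [-5,5] | prev [-2,4] | push {0,4}
  [9] u=2 | in [-5,5] | out [-4,5] | prev [-4,4] | push {}
  [10] u=3 | in [-5,5] | out [-5,4] | prev [-5,3] | push {1,2}
  [11] u=5 | in [-5,5] | out [-5,5] | ==
  [12] u=0 | in [-5,5] | out [-5,5] | prev [-5,4] | push {3,5}
  [13] u=4 | in [-5,5] | out [-5,5] | prev [-5,4] | push {}
  [14] u=1 | in [-5,4] | out [-5,5] | ==
  [15] u=2 | in [-5,5] | out [-4,5] | ==
  [16] u=3 | in [-5,5] | out [-5,4] | ==
  [17] u=5 | in [-5,5] | out [-5,5] | ==

Converged values:
  [0] [-5,5]
  [1] [-5,5]
  [2] [-4,5]
  [3] [-5,4]
  [4] [-5,5]
  [5] [-5,5]

[-5,5]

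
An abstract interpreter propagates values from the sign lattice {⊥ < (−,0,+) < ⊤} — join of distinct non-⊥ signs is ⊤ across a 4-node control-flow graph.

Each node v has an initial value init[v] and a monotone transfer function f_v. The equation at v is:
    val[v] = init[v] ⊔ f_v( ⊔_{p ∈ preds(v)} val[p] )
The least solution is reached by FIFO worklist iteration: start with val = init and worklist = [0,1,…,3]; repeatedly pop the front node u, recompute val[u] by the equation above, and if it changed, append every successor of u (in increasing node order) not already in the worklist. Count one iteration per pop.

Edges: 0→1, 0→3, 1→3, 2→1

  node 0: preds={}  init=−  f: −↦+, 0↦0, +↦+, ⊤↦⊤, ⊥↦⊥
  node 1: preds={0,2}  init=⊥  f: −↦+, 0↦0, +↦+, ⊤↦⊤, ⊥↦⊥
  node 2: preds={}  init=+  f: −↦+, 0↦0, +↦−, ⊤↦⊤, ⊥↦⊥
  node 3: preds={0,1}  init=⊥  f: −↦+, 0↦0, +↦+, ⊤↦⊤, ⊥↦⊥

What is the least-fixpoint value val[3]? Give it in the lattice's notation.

⊤

Worklist (4 pops):
  #1 pop 0: in=⊥ → − (no change)
  #2 pop 1: in=⊤ → ⊤ (was ⊥); enqueue []
  #3 pop 2: in=⊥ → + (no change)
  #4 pop 3: in=⊤ → ⊤ (was ⊥); enqueue []

Fixpoint:
  val[0] = −
  val[1] = ⊤
  val[2] = +
  val[3] = ⊤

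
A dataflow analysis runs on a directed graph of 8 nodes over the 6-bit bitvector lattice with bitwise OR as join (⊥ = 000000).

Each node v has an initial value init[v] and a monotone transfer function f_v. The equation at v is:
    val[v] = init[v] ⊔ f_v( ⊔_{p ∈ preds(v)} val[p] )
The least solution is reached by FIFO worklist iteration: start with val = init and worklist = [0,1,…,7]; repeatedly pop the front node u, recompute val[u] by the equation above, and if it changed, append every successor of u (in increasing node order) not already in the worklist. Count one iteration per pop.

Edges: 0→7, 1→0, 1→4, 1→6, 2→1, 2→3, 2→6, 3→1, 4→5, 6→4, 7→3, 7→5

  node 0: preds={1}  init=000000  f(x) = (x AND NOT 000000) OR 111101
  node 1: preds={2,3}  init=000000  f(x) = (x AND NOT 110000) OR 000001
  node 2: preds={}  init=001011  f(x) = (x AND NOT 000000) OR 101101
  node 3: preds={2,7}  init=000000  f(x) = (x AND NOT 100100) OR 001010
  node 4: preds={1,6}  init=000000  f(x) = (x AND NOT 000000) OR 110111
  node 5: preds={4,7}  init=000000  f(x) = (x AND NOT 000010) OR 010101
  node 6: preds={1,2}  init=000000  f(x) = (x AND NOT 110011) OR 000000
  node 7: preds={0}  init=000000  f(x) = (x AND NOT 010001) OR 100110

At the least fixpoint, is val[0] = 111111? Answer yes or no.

yes

Trace (16 dequeues):
  [1] u=0 | in 000000 | out 111101 | prev 000000 | push {}
  [2] u=1 | in 001011 | out 001011 | prev 000000 | push {0}
  [3] u=2 | in 000000 | out 101111 | prev 001011 | push {1}
  [4] u=3 | in 101111 | out 001011 | prev 000000 | push {}
  [5] u=4 | in 001011 | out 111111 | prev 000000 | push {}
  [6] u=5 | in 111111 | out 111101 | prev 000000 | push {}
  [7] u=6 | in 101111 | out 001100 | prev 000000 | push {4}
  [8] u=7 | in 111101 | out 101110 | prev 000000 | push {3,5}
  [9] u=0 | in 001011 | out 111111 | prev 111101 | push {7}
  [10] u=1 | in 101111 | out 001111 | prev 001011 | push {0,6}
  [11] u=4 | in 001111 | out 111111 | ==
  [12] u=3 | in 101111 | out 001011 | ==
  [13] u=5 | in 111111 | out 111101 | ==
  [14] u=7 | in 111111 | out 101110 | ==
  [15] u=0 | in 001111 | out 111111 | ==
  [16] u=6 | in 101111 | out 001100 | ==

Converged values:
  [0] 111111
  [1] 001111
  [2] 101111
  [3] 001011
  [4] 111111
  [5] 111101
  [6] 001100
  [7] 101110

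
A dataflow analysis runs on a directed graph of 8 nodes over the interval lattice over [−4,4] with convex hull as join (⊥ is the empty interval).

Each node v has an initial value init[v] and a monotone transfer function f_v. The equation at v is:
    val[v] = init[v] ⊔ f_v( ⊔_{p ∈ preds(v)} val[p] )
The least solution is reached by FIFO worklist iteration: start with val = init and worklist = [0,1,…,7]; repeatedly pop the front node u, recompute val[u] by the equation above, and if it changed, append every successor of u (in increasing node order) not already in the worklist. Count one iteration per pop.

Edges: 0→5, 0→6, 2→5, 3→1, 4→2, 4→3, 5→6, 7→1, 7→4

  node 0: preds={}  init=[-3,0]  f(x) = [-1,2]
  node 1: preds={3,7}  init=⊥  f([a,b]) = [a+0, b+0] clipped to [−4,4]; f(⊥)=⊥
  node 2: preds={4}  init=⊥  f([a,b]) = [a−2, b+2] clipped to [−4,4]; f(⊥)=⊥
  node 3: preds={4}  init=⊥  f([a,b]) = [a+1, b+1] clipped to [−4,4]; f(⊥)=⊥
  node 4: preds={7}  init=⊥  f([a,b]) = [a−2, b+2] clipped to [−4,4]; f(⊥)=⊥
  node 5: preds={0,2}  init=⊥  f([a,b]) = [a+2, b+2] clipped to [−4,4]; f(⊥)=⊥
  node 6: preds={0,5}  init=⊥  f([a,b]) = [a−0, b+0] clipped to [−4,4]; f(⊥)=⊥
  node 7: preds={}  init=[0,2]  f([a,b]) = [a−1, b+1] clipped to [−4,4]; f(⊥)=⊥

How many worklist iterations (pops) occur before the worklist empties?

13

Worklist (13 pops):
  #1 pop 0: in=⊥ → [-3,2] (was [-3,0]); enqueue []
  #2 pop 1: in=[0,2] → [0,2] (was ⊥); enqueue []
  #3 pop 2: in=⊥ → ⊥ (no change)
  #4 pop 3: in=⊥ → ⊥ (no change)
  #5 pop 4: in=[0,2] → [-2,4] (was ⊥); enqueue [2,3]
  #6 pop 5: in=[-3,2] → [-1,4] (was ⊥); enqueue []
  #7 pop 6: in=[-3,4] → [-3,4] (was ⊥); enqueue []
  #8 pop 7: in=⊥ → [0,2] (no change)
  #9 pop 2: in=[-2,4] → [-4,4] (was ⊥); enqueue [5]
  #10 pop 3: in=[-2,4] → [-1,4] (was ⊥); enqueue [1]
  #11 pop 5: in=[-4,4] → [-2,4] (was [-1,4]); enqueue [6]
  #12 pop 1: in=[-1,4] → [-1,4] (was [0,2]); enqueue []
  #13 pop 6: in=[-3,4] → [-3,4] (no change)

Fixpoint:
  val[0] = [-3,2]
  val[1] = [-1,4]
  val[2] = [-4,4]
  val[3] = [-1,4]
  val[4] = [-2,4]
  val[5] = [-2,4]
  val[6] = [-3,4]
  val[7] = [0,2]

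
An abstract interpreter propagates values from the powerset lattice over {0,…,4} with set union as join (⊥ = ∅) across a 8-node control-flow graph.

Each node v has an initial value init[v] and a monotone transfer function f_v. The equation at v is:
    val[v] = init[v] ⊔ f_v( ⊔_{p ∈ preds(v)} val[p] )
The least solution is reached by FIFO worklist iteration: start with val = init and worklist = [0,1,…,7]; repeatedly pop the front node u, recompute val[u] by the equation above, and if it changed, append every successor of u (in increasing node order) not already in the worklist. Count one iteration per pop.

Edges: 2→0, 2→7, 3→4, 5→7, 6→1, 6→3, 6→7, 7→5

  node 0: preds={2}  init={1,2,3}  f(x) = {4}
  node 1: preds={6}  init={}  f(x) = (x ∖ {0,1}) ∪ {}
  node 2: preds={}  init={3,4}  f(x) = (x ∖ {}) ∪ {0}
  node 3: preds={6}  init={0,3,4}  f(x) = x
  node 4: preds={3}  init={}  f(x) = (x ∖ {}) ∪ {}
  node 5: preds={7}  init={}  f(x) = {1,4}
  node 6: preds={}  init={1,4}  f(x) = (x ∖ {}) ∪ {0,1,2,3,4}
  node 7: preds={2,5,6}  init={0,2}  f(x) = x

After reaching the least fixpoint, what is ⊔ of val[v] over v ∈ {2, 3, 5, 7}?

{0,1,2,3,4}

Worklist (13 pops):
  #1 pop 0: in={3,4} → {1,2,3,4} (was {1,2,3}); enqueue []
  #2 pop 1: in={1,4} → {4} (was {}); enqueue []
  #3 pop 2: in={} → {0,3,4} (was {3,4}); enqueue [0]
  #4 pop 3: in={1,4} → {0,1,3,4} (was {0,3,4}); enqueue []
  #5 pop 4: in={0,1,3,4} → {0,1,3,4} (was {}); enqueue []
  #6 pop 5: in={0,2} → {1,4} (was {}); enqueue []
  #7 pop 6: in={} → {0,1,2,3,4} (was {1,4}); enqueue [1,3]
  #8 pop 7: in={0,1,2,3,4} → {0,1,2,3,4} (was {0,2}); enqueue [5]
  #9 pop 0: in={0,3,4} → {1,2,3,4} (no change)
  #10 pop 1: in={0,1,2,3,4} → {2,3,4} (was {4}); enqueue []
  #11 pop 3: in={0,1,2,3,4} → {0,1,2,3,4} (was {0,1,3,4}); enqueue [4]
  #12 pop 5: in={0,1,2,3,4} → {1,4} (no change)
  #13 pop 4: in={0,1,2,3,4} → {0,1,2,3,4} (was {0,1,3,4}); enqueue []

Fixpoint:
  val[0] = {1,2,3,4}
  val[1] = {2,3,4}
  val[2] = {0,3,4}
  val[3] = {0,1,2,3,4}
  val[4] = {0,1,2,3,4}
  val[5] = {1,4}
  val[6] = {0,1,2,3,4}
  val[7] = {0,1,2,3,4}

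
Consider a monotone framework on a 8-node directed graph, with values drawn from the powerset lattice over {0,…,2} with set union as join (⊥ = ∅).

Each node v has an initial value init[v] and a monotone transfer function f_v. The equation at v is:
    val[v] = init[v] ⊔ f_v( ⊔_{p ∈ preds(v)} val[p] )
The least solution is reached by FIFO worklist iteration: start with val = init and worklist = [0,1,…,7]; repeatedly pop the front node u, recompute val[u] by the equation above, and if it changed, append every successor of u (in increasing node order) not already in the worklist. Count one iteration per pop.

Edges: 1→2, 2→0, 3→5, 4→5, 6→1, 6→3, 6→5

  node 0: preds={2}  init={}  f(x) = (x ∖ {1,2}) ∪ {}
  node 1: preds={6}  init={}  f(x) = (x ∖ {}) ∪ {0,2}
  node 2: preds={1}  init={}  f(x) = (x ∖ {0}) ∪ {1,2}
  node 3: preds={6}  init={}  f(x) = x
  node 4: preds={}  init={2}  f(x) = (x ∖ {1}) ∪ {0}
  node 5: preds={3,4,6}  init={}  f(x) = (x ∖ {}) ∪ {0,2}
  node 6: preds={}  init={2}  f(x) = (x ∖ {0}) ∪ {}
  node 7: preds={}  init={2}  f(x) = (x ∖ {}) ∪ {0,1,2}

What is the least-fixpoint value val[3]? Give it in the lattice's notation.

Trace (9 dequeues):
  [1] u=0 | in {} | out {} | ==
  [2] u=1 | in {2} | out {0,2} | prev {} | push {}
  [3] u=2 | in {0,2} | out {1,2} | prev {} | push {0}
  [4] u=3 | in {2} | out {2} | prev {} | push {}
  [5] u=4 | in {} | out {0,2} | prev {2} | push {}
  [6] u=5 | in {0,2} | out {0,2} | prev {} | push {}
  [7] u=6 | in {} | out {2} | ==
  [8] u=7 | in {} | out {0,1,2} | prev {2} | push {}
  [9] u=0 | in {1,2} | out {} | ==

Converged values:
  [0] {}
  [1] {0,2}
  [2] {1,2}
  [3] {2}
  [4] {0,2}
  [5] {0,2}
  [6] {2}
  [7] {0,1,2}

{2}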